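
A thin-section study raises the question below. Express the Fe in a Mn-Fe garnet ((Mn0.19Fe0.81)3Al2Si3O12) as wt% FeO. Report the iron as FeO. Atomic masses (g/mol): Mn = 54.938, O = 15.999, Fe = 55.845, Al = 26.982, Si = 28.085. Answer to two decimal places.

35.11 wt%

Molar mass of (Mn0.19Fe0.81)3Al2Si3O12 = 0.57*54.938 + 2.43*55.845 + 2*26.982 + 3*28.085 + 12*15.999 = 497.225 g/mol.
Each formula unit contains 2.43 Fe, equivalent to 2.43/1 = 2.4300 mol FeO.
M(FeO) = 1×55.845 + 1×15.999 = 71.844 g/mol.
Mass of FeO per formula unit = 2.4300 × 71.844 = 174.581 g.
FeO wt% = 174.581 / 497.225 × 100 = 35.11%.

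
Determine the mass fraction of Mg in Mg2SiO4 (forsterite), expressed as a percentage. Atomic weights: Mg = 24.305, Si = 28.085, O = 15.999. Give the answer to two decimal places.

Molar mass of Mg2SiO4: 2×24.305 + 1×28.085 + 4×15.999 = 140.691 g/mol.
Mass of Mg per formula unit: 2 × 24.305 = 48.610 g.
Weight fraction Mg = 48.610 / 140.691 = 0.3455.

34.55 wt%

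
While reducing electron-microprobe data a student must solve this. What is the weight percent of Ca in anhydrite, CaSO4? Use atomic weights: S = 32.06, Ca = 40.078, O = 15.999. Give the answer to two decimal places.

Formula mass = 1×40.078 + 1×32.06 + 4×15.999 = 136.134 g/mol, of which 40.078 g is Ca.
So Ca makes up 40.078/136.134 = 0.2944 of the mass, i.e. 29.44%.

29.44 mass %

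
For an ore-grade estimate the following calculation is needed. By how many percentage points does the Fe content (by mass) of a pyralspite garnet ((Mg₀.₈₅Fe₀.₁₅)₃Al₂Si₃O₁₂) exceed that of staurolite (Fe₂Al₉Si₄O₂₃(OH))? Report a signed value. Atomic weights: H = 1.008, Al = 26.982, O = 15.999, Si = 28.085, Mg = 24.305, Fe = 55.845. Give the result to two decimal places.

-7.09 percentage points

Fe in (Mg₀.₈₅Fe₀.₁₅)₃Al₂Si₃O₁₂: molar mass 417.315 g/mol; 0.45×55.845 = 25.130 g → 6.02 wt%.
Fe in Fe₂Al₉Si₄O₂₃(OH): molar mass 851.852 g/mol; 2×55.845 = 111.690 g → 13.11 wt%.
Difference = 6.02 − 13.11 = -7.09 percentage points.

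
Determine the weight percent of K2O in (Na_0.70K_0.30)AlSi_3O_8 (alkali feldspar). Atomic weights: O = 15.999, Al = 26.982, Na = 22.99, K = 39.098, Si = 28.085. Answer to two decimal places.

5.29 wt%

M((Na_0.70K_0.30)AlSi_3O_8) = 267.051 g/mol; M(K2O) = 94.195 g/mol.
Moles K2O per formula unit = 0.30 K ÷ 2 = 0.1500.
K2O fraction = (0.1500 × 94.195) / 267.051 = 14.129/267.051 = 0.0529.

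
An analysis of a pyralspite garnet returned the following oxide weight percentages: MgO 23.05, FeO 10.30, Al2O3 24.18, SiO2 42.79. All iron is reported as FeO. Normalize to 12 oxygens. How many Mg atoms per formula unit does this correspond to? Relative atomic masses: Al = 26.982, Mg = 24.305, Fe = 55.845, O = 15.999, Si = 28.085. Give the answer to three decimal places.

MgO: 23.05/40.304 = 0.57190 mol → 0.57190 mol Mg, 0.57190 mol O.
FeO: 10.30/71.844 = 0.14337 mol → 0.14337 mol Fe, 0.14337 mol O.
Al2O3: 24.18/101.961 = 0.23715 mol → 0.47430 mol Al, 0.71145 mol O.
SiO2: 42.79/60.083 = 0.71218 mol → 0.71218 mol Si, 1.42436 mol O.
Total oxygen = 2.85108 mol. Normalization factor = 12/2.85108 = 4.20893.
Mg per 12 O = 0.57190 × 4.20893 = 2.407.

2.407 Mg apfu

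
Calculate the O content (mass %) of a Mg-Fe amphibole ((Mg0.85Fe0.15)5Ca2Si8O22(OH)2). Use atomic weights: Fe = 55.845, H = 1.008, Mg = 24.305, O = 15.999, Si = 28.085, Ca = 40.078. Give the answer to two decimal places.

45.93 mass %

Molar mass of (Mg0.85Fe0.15)5Ca2Si8O22(OH)2: 4.25·24.305 + 0.75·55.845 + 2·40.078 + 8·28.085 + 24·15.999 + 2·1.008 = 836.008 g/mol.
Mass of O per formula unit: 24 × 15.999 = 383.976 g.
Weight fraction O = 383.976 / 836.008 = 0.4593.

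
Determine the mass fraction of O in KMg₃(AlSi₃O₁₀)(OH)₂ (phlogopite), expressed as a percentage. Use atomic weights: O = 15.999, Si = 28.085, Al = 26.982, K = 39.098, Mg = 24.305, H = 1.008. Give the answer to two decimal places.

46.01 mass %

M(KMg₃(AlSi₃O₁₀)(OH)₂) = 417.254 g/mol.
O contributes 12 × 15.999 = 191.988 g per mole.
191.988/417.254 = 0.4601 → 46.01%.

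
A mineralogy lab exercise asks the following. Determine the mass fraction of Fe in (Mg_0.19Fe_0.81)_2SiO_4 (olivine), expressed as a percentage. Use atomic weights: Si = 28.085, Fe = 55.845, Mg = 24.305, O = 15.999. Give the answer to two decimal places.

Formula mass = 0.38*24.305 + 1.62*55.845 + 1*28.085 + 4*15.999 = 191.786 g/mol, of which 90.469 g is Fe.
So Fe makes up 90.469/191.786 = 0.4717 of the mass, i.e. 47.17%.

47.17 wt%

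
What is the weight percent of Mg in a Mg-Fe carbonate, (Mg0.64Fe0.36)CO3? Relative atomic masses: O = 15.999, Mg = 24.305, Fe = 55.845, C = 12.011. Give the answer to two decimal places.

Molar mass of (Mg0.64Fe0.36)CO3: 0.64×24.305 + 0.36×55.845 + 1×12.011 + 3×15.999 = 95.667 g/mol.
Mass of Mg per formula unit: 0.64 × 24.305 = 15.555 g.
Weight fraction Mg = 15.555 / 95.667 = 0.1626.

16.26 mass %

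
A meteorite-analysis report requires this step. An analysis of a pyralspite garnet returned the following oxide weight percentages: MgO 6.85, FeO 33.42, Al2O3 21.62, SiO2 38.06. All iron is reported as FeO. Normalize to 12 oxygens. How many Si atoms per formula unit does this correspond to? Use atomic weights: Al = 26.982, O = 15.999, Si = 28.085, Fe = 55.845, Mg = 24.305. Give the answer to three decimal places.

MgO: 6.85/40.304 = 0.16996 mol → 0.16996 mol Mg, 0.16996 mol O.
FeO: 33.42/71.844 = 0.46517 mol → 0.46517 mol Fe, 0.46517 mol O.
Al2O3: 21.62/101.961 = 0.21204 mol → 0.42408 mol Al, 0.63612 mol O.
SiO2: 38.06/60.083 = 0.63346 mol → 0.63346 mol Si, 1.26692 mol O.
Total oxygen = 2.53817 mol. Normalization factor = 12/2.53817 = 4.72782.
Si per 12 O = 0.63346 × 4.72782 = 2.995.

2.995 Si apfu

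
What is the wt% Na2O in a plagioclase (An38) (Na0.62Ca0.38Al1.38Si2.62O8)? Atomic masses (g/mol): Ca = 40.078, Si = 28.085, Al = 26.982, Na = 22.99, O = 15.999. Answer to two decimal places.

7.16 wt%

Formula mass = 268.293 g/mol.
0.62 Na → 0.3100 mol Na2O per formula unit; M(Na2O) = 61.979, so Na2O mass = 19.213 g.
19.213/268.293 × 100 = 7.16 wt%.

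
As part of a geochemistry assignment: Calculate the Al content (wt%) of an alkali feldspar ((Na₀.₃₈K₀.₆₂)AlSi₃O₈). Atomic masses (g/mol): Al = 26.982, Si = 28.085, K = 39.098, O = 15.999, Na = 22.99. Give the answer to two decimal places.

9.91 wt%

Formula mass = 0.38·22.99 + 0.62·39.098 + 1·26.982 + 3·28.085 + 8·15.999 = 272.206 g/mol, of which 26.982 g is Al.
So Al makes up 26.982/272.206 = 0.0991 of the mass, i.e. 9.91%.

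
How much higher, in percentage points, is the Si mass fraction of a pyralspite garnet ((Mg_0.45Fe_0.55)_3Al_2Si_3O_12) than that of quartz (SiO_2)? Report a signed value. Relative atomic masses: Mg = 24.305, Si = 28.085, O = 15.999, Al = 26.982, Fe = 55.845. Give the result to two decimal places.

M((Mg_0.45Fe_0.55)_3Al_2Si_3O_12) = 455.163 g/mol, so wt% Si = 84.255/455.163 × 100 = 18.51%.
M(SiO_2) = 60.083 g/mol, so wt% Si = 28.085/60.083 × 100 = 46.74%.
18.51 − 46.74 = -28.23 pp.

-28.23 percentage points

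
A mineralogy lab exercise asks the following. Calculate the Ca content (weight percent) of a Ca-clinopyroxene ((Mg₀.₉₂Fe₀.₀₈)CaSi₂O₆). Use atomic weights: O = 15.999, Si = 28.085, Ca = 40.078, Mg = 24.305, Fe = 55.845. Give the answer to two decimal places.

Molar mass of (Mg₀.₉₂Fe₀.₀₈)CaSi₂O₆: 0.92*24.305 + 0.08*55.845 + 1*40.078 + 2*28.085 + 6*15.999 = 219.070 g/mol.
Mass of Ca per formula unit: 1 × 40.078 = 40.078 g.
Weight fraction Ca = 40.078 / 219.070 = 0.1829.

18.29 weight percent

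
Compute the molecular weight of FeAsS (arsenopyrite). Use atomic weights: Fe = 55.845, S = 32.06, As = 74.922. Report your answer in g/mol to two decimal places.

Fe: 1 × 55.845 = 55.8450
As: 1 × 74.922 = 74.9220
S: 1 × 32.06 = 32.0600
Summing the contributions gives the formula mass.

162.83 g/mol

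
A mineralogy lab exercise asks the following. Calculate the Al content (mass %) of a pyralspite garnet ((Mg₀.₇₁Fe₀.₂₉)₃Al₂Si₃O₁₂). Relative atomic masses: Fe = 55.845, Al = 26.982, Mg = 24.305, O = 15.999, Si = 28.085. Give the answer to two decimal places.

Molar mass of (Mg₀.₇₁Fe₀.₂₉)₃Al₂Si₃O₁₂: 2.13·24.305 + 0.87·55.845 + 2·26.982 + 3·28.085 + 12·15.999 = 430.562 g/mol.
Mass of Al per formula unit: 2 × 26.982 = 53.964 g.
Weight fraction Al = 53.964 / 430.562 = 0.1253.

12.53 mass %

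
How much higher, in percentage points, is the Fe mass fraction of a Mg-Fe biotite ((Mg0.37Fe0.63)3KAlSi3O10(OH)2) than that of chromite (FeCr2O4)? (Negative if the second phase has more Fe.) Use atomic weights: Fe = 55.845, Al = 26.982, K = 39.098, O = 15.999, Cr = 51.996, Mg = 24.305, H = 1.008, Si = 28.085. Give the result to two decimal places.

Fe in (Mg0.37Fe0.63)3KAlSi3O10(OH)2: molar mass 476.865 g/mol; 1.89×55.845 = 105.547 g → 22.13 wt%.
Fe in FeCr2O4: molar mass 223.833 g/mol; 1×55.845 = 55.845 g → 24.95 wt%.
Difference = 22.13 − 24.95 = -2.82 percentage points.

-2.82 percentage points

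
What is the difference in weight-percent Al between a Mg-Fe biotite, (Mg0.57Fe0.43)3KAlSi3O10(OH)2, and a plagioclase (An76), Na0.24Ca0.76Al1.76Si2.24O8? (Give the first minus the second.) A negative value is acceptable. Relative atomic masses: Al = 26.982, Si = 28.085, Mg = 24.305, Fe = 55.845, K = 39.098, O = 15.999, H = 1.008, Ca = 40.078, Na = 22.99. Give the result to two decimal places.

M((Mg0.57Fe0.43)3KAlSi3O10(OH)2) = 457.941 g/mol, so wt% Al = 26.982/457.941 × 100 = 5.89%.
M(Na0.24Ca0.76Al1.76Si2.24O8) = 274.368 g/mol, so wt% Al = 47.488/274.368 × 100 = 17.31%.
5.89 − 17.31 = -11.42 pp.

-11.42 percentage points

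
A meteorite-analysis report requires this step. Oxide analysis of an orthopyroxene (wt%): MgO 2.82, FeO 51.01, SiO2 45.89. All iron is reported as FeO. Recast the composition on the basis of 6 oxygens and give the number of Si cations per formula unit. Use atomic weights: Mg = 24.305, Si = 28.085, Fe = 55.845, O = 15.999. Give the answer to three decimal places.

1.986 Si apfu

MgO (M=40.304): mol = 0.06997; Mg = 0.06997, O = 0.06997.
FeO (M=71.844): mol = 0.71001; Fe = 0.71001, O = 0.71001.
SiO2 (M=60.083): mol = 0.76378; Si = 0.76378, O = 1.52756.
ΣO = 2.30754; factor = 6/ΣO = 2.60017.
Si apfu = 0.76378 × 2.60017 = 1.986.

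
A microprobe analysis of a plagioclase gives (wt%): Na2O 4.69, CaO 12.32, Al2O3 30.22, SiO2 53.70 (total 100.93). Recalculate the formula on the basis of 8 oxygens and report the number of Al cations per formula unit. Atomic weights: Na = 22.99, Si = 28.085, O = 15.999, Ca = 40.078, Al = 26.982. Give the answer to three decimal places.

4.69 wt% Na2O ÷ 61.979 g/mol = 0.07567 mol, giving 0.15134 Na and 0.07567 O.
12.32 wt% CaO ÷ 56.077 g/mol = 0.21970 mol, giving 0.21970 Ca and 0.21970 O.
30.22 wt% Al2O3 ÷ 101.961 g/mol = 0.29639 mol, giving 0.59278 Al and 0.88917 O.
53.70 wt% SiO2 ÷ 60.083 g/mol = 0.89376 mol, giving 0.89376 Si and 1.78752 O.
Oxygen sums to 2.97206; scaling by 8/2.97206 = 2.69174 puts the formula on 8 O.
Al: 0.59278 × 2.69174 = 1.596 atoms per formula unit.

1.596 Al apfu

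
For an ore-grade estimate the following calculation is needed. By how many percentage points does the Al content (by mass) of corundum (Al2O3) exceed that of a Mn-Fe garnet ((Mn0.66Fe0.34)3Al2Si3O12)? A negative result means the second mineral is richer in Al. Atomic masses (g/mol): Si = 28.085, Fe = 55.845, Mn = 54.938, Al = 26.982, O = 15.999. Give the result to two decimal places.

42.05 percentage points

Al in Al2O3: molar mass 101.961 g/mol; 2×26.982 = 53.964 g → 52.93 wt%.
Al in (Mn0.66Fe0.34)3Al2Si3O12: molar mass 495.946 g/mol; 2×26.982 = 53.964 g → 10.88 wt%.
Difference = 52.93 − 10.88 = 42.05 percentage points.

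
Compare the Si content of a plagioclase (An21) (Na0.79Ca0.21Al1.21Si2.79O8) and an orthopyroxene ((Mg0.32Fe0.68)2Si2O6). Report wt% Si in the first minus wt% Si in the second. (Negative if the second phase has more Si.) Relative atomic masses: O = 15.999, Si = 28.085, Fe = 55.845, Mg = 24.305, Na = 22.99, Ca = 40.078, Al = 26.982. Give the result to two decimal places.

M(Na0.79Ca0.21Al1.21Si2.79O8) = 265.576 g/mol, so wt% Si = 78.357/265.576 × 100 = 29.50%.
M((Mg0.32Fe0.68)2Si2O6) = 243.668 g/mol, so wt% Si = 56.170/243.668 × 100 = 23.05%.
29.50 − 23.05 = 6.45 pp.

6.45 percentage points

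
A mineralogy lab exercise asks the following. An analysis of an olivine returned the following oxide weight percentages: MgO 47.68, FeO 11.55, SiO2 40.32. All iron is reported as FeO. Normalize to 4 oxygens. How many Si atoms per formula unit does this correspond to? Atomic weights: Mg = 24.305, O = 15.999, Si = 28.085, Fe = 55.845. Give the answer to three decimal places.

0.999 Si apfu

MgO: 47.68/40.304 = 1.18301 mol → 1.18301 mol Mg, 1.18301 mol O.
FeO: 11.55/71.844 = 0.16076 mol → 0.16076 mol Fe, 0.16076 mol O.
SiO2: 40.32/60.083 = 0.67107 mol → 0.67107 mol Si, 1.34214 mol O.
Total oxygen = 2.68591 mol. Normalization factor = 4/2.68591 = 1.48925.
Si per 4 O = 0.67107 × 1.48925 = 0.999.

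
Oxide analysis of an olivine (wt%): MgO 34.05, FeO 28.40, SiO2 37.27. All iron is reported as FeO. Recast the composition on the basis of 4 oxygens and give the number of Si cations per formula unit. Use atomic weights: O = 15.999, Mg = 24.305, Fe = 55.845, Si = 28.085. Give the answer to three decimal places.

MgO: 34.05/40.304 = 0.84483 mol → 0.84483 mol Mg, 0.84483 mol O.
FeO: 28.40/71.844 = 0.39530 mol → 0.39530 mol Fe, 0.39530 mol O.
SiO2: 37.27/60.083 = 0.62031 mol → 0.62031 mol Si, 1.24062 mol O.
Total oxygen = 2.48075 mol. Normalization factor = 4/2.48075 = 1.61242.
Si per 4 O = 0.62031 × 1.61242 = 1.000.

1.000 Si apfu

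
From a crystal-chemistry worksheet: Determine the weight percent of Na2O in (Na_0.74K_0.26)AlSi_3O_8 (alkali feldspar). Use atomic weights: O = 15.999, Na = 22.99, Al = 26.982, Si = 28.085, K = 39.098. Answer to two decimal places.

8.61 wt%

M((Na_0.74K_0.26)AlSi_3O_8) = 266.407 g/mol; M(Na2O) = 61.979 g/mol.
Moles Na2O per formula unit = 0.74 Na ÷ 2 = 0.3700.
Na2O fraction = (0.3700 × 61.979) / 266.407 = 22.932/266.407 = 0.0861.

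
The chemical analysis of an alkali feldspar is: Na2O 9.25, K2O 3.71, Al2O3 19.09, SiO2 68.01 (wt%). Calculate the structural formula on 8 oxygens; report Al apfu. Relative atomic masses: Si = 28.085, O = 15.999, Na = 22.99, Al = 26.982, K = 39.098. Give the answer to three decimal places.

0.994 Al apfu

Na2O: 9.25/61.979 = 0.14924 mol → 0.29848 mol Na, 0.14924 mol O.
K2O: 3.71/94.195 = 0.03939 mol → 0.07878 mol K, 0.03939 mol O.
Al2O3: 19.09/101.961 = 0.18723 mol → 0.37446 mol Al, 0.56169 mol O.
SiO2: 68.01/60.083 = 1.13193 mol → 1.13193 mol Si, 2.26386 mol O.
Total oxygen = 3.01418 mol. Normalization factor = 8/3.01418 = 2.65412.
Al per 8 O = 0.37446 × 2.65412 = 0.994.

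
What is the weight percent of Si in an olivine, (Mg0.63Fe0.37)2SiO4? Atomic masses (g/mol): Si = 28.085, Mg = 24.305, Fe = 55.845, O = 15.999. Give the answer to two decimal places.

17.12 weight percent

M((Mg0.63Fe0.37)2SiO4) = 164.031 g/mol.
Si contributes 1 × 28.085 = 28.085 g per mole.
28.085/164.031 = 0.1712 → 17.12%.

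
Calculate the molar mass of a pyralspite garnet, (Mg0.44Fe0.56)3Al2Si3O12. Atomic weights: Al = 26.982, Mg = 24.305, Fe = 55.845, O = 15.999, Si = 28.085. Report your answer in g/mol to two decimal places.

The formula mass is the sum 1.32(24.305) + 1.68(55.845) + 2(26.982) + 3(28.085) + 12(15.999).

456.11 g/mol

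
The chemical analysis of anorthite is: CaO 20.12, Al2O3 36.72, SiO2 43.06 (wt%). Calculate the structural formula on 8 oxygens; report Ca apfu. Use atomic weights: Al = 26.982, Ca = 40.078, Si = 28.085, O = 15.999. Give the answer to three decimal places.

CaO (M=56.077): mol = 0.35879; Ca = 0.35879, O = 0.35879.
Al2O3 (M=101.961): mol = 0.36014; Al = 0.72028, O = 1.08042.
SiO2 (M=60.083): mol = 0.71668; Si = 0.71668, O = 1.43336.
ΣO = 2.87257; factor = 8/ΣO = 2.78496.
Ca apfu = 0.35879 × 2.78496 = 0.999.

0.999 Ca apfu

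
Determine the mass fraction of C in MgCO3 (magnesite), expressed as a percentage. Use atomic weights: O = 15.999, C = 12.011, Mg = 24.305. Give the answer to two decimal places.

14.25 wt%

Formula mass = 1·24.305 + 1·12.011 + 3·15.999 = 84.313 g/mol, of which 12.011 g is C.
So C makes up 12.011/84.313 = 0.1425 of the mass, i.e. 14.25%.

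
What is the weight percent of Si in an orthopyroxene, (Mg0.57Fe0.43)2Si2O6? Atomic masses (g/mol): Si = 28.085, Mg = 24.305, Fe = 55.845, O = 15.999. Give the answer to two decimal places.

24.65 weight percent

M((Mg0.57Fe0.43)2Si2O6) = 227.898 g/mol.
Si contributes 2 × 28.085 = 56.170 g per mole.
56.170/227.898 = 0.2465 → 24.65%.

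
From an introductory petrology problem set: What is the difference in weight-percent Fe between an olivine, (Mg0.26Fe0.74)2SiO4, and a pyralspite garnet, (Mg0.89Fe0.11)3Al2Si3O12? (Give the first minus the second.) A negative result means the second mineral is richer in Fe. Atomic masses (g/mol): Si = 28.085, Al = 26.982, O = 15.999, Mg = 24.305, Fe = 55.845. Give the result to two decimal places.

M((Mg0.26Fe0.74)2SiO4) = 187.370 g/mol, so wt% Fe = 82.651/187.370 × 100 = 44.11%.
M((Mg0.89Fe0.11)3Al2Si3O12) = 413.530 g/mol, so wt% Fe = 18.429/413.530 × 100 = 4.46%.
44.11 − 4.46 = 39.65 pp.

39.65 percentage points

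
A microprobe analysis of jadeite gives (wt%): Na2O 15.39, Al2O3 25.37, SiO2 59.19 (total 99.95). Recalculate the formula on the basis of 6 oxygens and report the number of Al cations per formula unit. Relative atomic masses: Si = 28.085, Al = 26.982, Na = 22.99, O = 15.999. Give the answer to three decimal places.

1.007 Al apfu

15.39 wt% Na2O ÷ 61.979 g/mol = 0.24831 mol, giving 0.49662 Na and 0.24831 O.
25.37 wt% Al2O3 ÷ 101.961 g/mol = 0.24882 mol, giving 0.49764 Al and 0.74646 O.
59.19 wt% SiO2 ÷ 60.083 g/mol = 0.98514 mol, giving 0.98514 Si and 1.97028 O.
Oxygen sums to 2.96505; scaling by 6/2.96505 = 2.02357 puts the formula on 6 O.
Al: 0.49764 × 2.02357 = 1.007 atoms per formula unit.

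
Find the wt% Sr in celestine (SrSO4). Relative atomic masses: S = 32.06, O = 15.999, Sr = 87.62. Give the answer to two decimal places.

47.70 mass %

M(SrSO4) = 183.676 g/mol.
Sr contributes 1 × 87.62 = 87.620 g per mole.
87.620/183.676 = 0.4770 → 47.70%.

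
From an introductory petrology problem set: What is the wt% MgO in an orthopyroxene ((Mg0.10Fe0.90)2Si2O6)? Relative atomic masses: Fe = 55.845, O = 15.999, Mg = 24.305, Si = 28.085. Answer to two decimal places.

3.13 wt%

M((Mg0.10Fe0.90)2Si2O6) = 257.546 g/mol; M(MgO) = 40.304 g/mol.
Moles MgO per formula unit = 0.20 Mg ÷ 1 = 0.2000.
MgO fraction = (0.2000 × 40.304) / 257.546 = 8.061/257.546 = 0.0313.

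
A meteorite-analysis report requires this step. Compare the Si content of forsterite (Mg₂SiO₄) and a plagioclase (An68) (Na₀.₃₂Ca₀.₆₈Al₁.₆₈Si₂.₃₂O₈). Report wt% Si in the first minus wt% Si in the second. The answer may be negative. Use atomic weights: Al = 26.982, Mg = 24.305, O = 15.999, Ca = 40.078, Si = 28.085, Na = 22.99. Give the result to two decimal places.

-3.90 percentage points

First mineral: 28.085 g Si in 140.691 g formula = 19.96 wt% Si.
Second mineral: 65.157 g Si in 273.089 g formula = 23.86 wt% Si.
19.96% − 23.86% gives a difference of -3.90 percentage points.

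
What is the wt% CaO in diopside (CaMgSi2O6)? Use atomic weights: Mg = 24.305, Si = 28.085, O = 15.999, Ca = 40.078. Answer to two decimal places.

M(CaMgSi2O6) = 216.547 g/mol; M(CaO) = 56.077 g/mol.
Moles CaO per formula unit = 1 Ca ÷ 1 = 1.0000.
CaO fraction = (1.0000 × 56.077) / 216.547 = 56.077/216.547 = 0.2590.

25.90 wt%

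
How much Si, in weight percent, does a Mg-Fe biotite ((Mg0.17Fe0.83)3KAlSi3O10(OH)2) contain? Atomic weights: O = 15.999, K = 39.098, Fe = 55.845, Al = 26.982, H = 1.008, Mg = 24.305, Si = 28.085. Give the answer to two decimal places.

Molar mass of (Mg0.17Fe0.83)3KAlSi3O10(OH)2: 0.51*24.305 + 2.49*55.845 + 1*39.098 + 1*26.982 + 3*28.085 + 12*15.999 + 2*1.008 = 495.789 g/mol.
Mass of Si per formula unit: 3 × 28.085 = 84.255 g.
Weight fraction Si = 84.255 / 495.789 = 0.1699.

16.99 weight percent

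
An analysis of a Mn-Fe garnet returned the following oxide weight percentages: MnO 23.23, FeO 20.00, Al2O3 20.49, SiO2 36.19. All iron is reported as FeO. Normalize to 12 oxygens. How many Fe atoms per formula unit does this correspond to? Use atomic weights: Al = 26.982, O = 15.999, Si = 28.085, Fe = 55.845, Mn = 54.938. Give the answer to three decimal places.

23.23 wt% MnO ÷ 70.937 g/mol = 0.32747 mol, giving 0.32747 Mn and 0.32747 O.
20.00 wt% FeO ÷ 71.844 g/mol = 0.27838 mol, giving 0.27838 Fe and 0.27838 O.
20.49 wt% Al2O3 ÷ 101.961 g/mol = 0.20096 mol, giving 0.40192 Al and 0.60288 O.
36.19 wt% SiO2 ÷ 60.083 g/mol = 0.60233 mol, giving 0.60233 Si and 1.20466 O.
Oxygen sums to 2.41339; scaling by 12/2.41339 = 4.97226 puts the formula on 12 O.
Fe: 0.27838 × 4.97226 = 1.384 atoms per formula unit.

1.384 Fe apfu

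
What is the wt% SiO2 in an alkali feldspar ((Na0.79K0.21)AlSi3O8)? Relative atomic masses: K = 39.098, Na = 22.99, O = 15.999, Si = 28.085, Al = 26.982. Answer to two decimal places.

67.86 wt%

Formula mass = 265.602 g/mol.
3 Si → 3.0000 mol SiO2 per formula unit; M(SiO2) = 60.083, so SiO2 mass = 180.249 g.
180.249/265.602 × 100 = 67.86 wt%.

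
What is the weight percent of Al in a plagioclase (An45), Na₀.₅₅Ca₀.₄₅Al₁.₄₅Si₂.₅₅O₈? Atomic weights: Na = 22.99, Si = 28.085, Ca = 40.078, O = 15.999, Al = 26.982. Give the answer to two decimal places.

14.52 wt%

Formula mass = 0.55·22.99 + 0.45·40.078 + 1.45·26.982 + 2.55·28.085 + 8·15.999 = 269.412 g/mol, of which 39.124 g is Al.
So Al makes up 39.124/269.412 = 0.1452 of the mass, i.e. 14.52%.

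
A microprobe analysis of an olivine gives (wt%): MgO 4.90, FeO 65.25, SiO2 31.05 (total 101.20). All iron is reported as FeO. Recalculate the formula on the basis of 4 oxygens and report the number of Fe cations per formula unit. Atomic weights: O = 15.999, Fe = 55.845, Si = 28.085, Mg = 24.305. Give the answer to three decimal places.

1.761 Fe apfu

4.90 wt% MgO ÷ 40.304 g/mol = 0.12158 mol, giving 0.12158 Mg and 0.12158 O.
65.25 wt% FeO ÷ 71.844 g/mol = 0.90822 mol, giving 0.90822 Fe and 0.90822 O.
31.05 wt% SiO2 ÷ 60.083 g/mol = 0.51679 mol, giving 0.51679 Si and 1.03358 O.
Oxygen sums to 2.06338; scaling by 4/2.06338 = 1.93857 puts the formula on 4 O.
Fe: 0.90822 × 1.93857 = 1.761 atoms per formula unit.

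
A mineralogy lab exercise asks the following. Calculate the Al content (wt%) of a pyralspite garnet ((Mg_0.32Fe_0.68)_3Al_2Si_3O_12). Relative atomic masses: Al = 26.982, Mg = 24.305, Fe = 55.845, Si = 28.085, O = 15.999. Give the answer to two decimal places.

11.54 wt%

M((Mg_0.32Fe_0.68)_3Al_2Si_3O_12) = 467.464 g/mol.
Al contributes 2 × 26.982 = 53.964 g per mole.
53.964/467.464 = 0.1154 → 11.54%.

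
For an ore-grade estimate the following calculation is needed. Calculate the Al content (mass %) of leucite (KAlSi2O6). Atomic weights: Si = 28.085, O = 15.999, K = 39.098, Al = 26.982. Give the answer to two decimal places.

12.36 mass %

M(KAlSi2O6) = 218.244 g/mol.
Al contributes 1 × 26.982 = 26.982 g per mole.
26.982/218.244 = 0.1236 → 12.36%.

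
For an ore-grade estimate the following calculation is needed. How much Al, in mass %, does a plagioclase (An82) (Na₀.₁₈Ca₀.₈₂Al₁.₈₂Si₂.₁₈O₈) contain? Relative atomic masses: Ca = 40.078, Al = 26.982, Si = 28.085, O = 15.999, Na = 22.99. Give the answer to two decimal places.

17.84 mass %

Formula mass = 0.18*22.99 + 0.82*40.078 + 1.82*26.982 + 2.18*28.085 + 8*15.999 = 275.327 g/mol, of which 49.107 g is Al.
So Al makes up 49.107/275.327 = 0.1784 of the mass, i.e. 17.84%.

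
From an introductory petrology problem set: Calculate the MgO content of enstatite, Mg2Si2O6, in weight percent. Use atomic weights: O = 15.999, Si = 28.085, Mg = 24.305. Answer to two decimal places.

40.15 wt%

M(Mg2Si2O6) = 200.774 g/mol; M(MgO) = 40.304 g/mol.
Moles MgO per formula unit = 2 Mg ÷ 1 = 2.0000.
MgO fraction = (2.0000 × 40.304) / 200.774 = 80.608/200.774 = 0.4015.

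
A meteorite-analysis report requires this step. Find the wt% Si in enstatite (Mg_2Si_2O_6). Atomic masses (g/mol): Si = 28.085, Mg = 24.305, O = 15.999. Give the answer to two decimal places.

27.98 wt%

Formula mass = 2×24.305 + 2×28.085 + 6×15.999 = 200.774 g/mol, of which 56.170 g is Si.
So Si makes up 56.170/200.774 = 0.2798 of the mass, i.e. 27.98%.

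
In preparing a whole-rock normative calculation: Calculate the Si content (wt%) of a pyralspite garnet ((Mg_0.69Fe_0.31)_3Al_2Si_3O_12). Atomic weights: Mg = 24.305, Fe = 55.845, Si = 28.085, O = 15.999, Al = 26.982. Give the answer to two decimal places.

19.48 wt%

Molar mass of (Mg_0.69Fe_0.31)_3Al_2Si_3O_12: 2.07×24.305 + 0.93×55.845 + 2×26.982 + 3×28.085 + 12×15.999 = 432.454 g/mol.
Mass of Si per formula unit: 3 × 28.085 = 84.255 g.
Weight fraction Si = 84.255 / 432.454 = 0.1948.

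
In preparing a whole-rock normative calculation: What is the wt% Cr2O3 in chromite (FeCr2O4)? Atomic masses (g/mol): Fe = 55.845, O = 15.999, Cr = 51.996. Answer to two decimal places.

Formula mass = 223.833 g/mol.
2 Cr → 1.0000 mol Cr2O3 per formula unit; M(Cr2O3) = 151.989, so Cr2O3 mass = 151.989 g.
151.989/223.833 × 100 = 67.90 wt%.

67.90 wt%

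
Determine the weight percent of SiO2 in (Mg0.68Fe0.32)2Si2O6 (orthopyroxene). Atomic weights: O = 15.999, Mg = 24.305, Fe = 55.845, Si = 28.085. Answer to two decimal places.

54.38 wt%

Formula mass = 220.960 g/mol.
2 Si → 2.0000 mol SiO2 per formula unit; M(SiO2) = 60.083, so SiO2 mass = 120.166 g.
120.166/220.960 × 100 = 54.38 wt%.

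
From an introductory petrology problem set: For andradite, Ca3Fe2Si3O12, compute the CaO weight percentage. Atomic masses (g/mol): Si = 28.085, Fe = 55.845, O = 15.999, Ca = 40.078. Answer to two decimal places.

M(Ca3Fe2Si3O12) = 508.167 g/mol; M(CaO) = 56.077 g/mol.
Moles CaO per formula unit = 3 Ca ÷ 1 = 3.0000.
CaO fraction = (3.0000 × 56.077) / 508.167 = 168.231/508.167 = 0.3311.

33.11 wt%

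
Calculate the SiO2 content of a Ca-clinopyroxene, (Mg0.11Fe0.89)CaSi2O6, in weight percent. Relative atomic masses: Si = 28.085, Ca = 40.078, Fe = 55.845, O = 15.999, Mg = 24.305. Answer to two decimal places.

Formula mass = 244.618 g/mol.
2 Si → 2.0000 mol SiO2 per formula unit; M(SiO2) = 60.083, so SiO2 mass = 120.166 g.
120.166/244.618 × 100 = 49.12 wt%.

49.12 wt%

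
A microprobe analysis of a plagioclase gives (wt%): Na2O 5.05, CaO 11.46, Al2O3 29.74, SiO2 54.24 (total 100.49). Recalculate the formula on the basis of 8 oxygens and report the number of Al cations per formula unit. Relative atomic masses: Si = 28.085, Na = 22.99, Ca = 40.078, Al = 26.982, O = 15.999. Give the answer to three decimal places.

Na2O (M=61.979): mol = 0.08148; Na = 0.16296, O = 0.08148.
CaO (M=56.077): mol = 0.20436; Ca = 0.20436, O = 0.20436.
Al2O3 (M=101.961): mol = 0.29168; Al = 0.58336, O = 0.87504.
SiO2 (M=60.083): mol = 0.90275; Si = 0.90275, O = 1.80550.
ΣO = 2.96638; factor = 8/ΣO = 2.69689.
Al apfu = 0.58336 × 2.69689 = 1.573.

1.573 Al apfu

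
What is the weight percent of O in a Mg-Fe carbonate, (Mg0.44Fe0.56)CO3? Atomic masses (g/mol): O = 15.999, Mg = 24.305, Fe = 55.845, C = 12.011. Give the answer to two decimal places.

Molar mass of (Mg0.44Fe0.56)CO3: 0.44*24.305 + 0.56*55.845 + 1*12.011 + 3*15.999 = 101.975 g/mol.
Mass of O per formula unit: 3 × 15.999 = 47.997 g.
Weight fraction O = 47.997 / 101.975 = 0.4707.

47.07 weight percent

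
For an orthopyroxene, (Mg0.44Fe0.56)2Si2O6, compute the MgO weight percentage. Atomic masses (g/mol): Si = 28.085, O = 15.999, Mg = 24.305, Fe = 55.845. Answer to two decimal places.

15.02 wt%

Molar mass of (Mg0.44Fe0.56)2Si2O6 = 0.88×24.305 + 1.12×55.845 + 2×28.085 + 6×15.999 = 236.099 g/mol.
Each formula unit contains 0.88 Mg, equivalent to 0.88/1 = 0.8800 mol MgO.
M(MgO) = 1×24.305 + 1×15.999 = 40.304 g/mol.
Mass of MgO per formula unit = 0.8800 × 40.304 = 35.468 g.
MgO wt% = 35.468 / 236.099 × 100 = 15.02%.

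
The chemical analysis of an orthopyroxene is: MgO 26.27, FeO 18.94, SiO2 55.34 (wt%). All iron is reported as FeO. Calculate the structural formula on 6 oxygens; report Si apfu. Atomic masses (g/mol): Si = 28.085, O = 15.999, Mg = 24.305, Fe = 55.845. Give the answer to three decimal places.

2.004 Si apfu

MgO (M=40.304): mol = 0.65180; Mg = 0.65180, O = 0.65180.
FeO (M=71.844): mol = 0.26363; Fe = 0.26363, O = 0.26363.
SiO2 (M=60.083): mol = 0.92106; Si = 0.92106, O = 1.84212.
ΣO = 2.75755; factor = 6/ΣO = 2.17584.
Si apfu = 0.92106 × 2.17584 = 2.004.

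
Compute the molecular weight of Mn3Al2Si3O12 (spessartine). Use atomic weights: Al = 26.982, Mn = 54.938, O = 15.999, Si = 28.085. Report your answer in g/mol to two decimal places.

Mn: 3 × 54.938 = 164.8140
Al: 2 × 26.982 = 53.9640
Si: 3 × 28.085 = 84.2550
O: 12 × 15.999 = 191.9880
Summing the contributions gives the formula mass.

495.02 g/mol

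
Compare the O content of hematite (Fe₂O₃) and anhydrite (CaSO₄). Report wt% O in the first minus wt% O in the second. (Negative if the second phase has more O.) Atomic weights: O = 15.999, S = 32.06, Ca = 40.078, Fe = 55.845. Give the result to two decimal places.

First mineral: 47.997 g O in 159.687 g formula = 30.06 wt% O.
Second mineral: 63.996 g O in 136.134 g formula = 47.01 wt% O.
30.06% − 47.01% gives a difference of -16.95 percentage points.

-16.95 percentage points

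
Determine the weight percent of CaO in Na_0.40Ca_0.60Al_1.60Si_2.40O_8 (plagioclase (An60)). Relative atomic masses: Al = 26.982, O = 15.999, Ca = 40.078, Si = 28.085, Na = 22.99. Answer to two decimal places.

12.38 wt%

Formula mass = 271.810 g/mol.
0.60 Ca → 0.6000 mol CaO per formula unit; M(CaO) = 56.077, so CaO mass = 33.646 g.
33.646/271.810 × 100 = 12.38 wt%.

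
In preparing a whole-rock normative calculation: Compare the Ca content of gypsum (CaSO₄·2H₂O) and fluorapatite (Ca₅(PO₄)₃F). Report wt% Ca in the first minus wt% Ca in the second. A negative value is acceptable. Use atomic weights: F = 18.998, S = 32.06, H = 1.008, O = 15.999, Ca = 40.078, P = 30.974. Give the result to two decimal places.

Ca in CaSO₄·2H₂O: molar mass 172.164 g/mol; 1×40.078 = 40.078 g → 23.28 wt%.
Ca in Ca₅(PO₄)₃F: molar mass 504.298 g/mol; 5×40.078 = 200.390 g → 39.74 wt%.
Difference = 23.28 − 39.74 = -16.46 percentage points.

-16.46 percentage points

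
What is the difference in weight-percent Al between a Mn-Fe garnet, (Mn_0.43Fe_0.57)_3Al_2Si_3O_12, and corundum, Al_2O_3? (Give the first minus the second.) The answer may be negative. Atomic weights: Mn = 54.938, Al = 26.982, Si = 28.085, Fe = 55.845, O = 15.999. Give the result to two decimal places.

-42.06 percentage points

Al in (Mn_0.43Fe_0.57)_3Al_2Si_3O_12: molar mass 496.572 g/mol; 2×26.982 = 53.964 g → 10.87 wt%.
Al in Al_2O_3: molar mass 101.961 g/mol; 2×26.982 = 53.964 g → 52.93 wt%.
Difference = 10.87 − 52.93 = -42.06 percentage points.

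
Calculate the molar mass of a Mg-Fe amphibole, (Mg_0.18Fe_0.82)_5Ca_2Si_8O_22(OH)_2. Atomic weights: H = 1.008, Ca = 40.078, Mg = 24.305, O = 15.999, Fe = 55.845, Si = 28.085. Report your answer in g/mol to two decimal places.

The formula mass is the sum 0.90*24.305 + 4.10*55.845 + 2*40.078 + 8*28.085 + 24*15.999 + 2*1.008.

941.67 g/mol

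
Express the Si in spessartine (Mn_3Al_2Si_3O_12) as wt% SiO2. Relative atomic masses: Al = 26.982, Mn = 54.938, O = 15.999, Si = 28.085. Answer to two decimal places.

Molar mass of Mn_3Al_2Si_3O_12 = 3*54.938 + 2*26.982 + 3*28.085 + 12*15.999 = 495.021 g/mol.
Each formula unit contains 3 Si, equivalent to 3/1 = 3.0000 mol SiO2.
M(SiO2) = 1×28.085 + 2×15.999 = 60.083 g/mol.
Mass of SiO2 per formula unit = 3.0000 × 60.083 = 180.249 g.
SiO2 wt% = 180.249 / 495.021 × 100 = 36.41%.

36.41 wt%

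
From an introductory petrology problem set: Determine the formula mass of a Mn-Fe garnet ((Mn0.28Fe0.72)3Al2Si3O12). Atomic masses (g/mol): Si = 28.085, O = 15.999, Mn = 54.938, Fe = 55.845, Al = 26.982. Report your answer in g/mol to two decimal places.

M = 0.84×54.938 + 2.16×55.845 + 2×26.982 + 3×28.085 + 12×15.999

496.98 g/mol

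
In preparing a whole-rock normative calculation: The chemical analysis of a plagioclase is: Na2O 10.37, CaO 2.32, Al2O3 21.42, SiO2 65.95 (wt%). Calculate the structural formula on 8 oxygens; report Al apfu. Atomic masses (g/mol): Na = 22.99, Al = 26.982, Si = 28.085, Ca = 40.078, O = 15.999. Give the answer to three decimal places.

1.108 Al apfu

Na2O (M=61.979): mol = 0.16731; Na = 0.33462, O = 0.16731.
CaO (M=56.077): mol = 0.04137; Ca = 0.04137, O = 0.04137.
Al2O3 (M=101.961): mol = 0.21008; Al = 0.42016, O = 0.63024.
SiO2 (M=60.083): mol = 1.09765; Si = 1.09765, O = 2.19530.
ΣO = 3.03422; factor = 8/ΣO = 2.63659.
Al apfu = 0.42016 × 2.63659 = 1.108.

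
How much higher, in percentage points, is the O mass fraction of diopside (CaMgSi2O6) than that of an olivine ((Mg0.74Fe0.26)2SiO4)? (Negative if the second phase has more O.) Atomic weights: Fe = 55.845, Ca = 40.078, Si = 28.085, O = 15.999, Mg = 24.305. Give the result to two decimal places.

M(CaMgSi2O6) = 216.547 g/mol, so wt% O = 95.994/216.547 × 100 = 44.33%.
M((Mg0.74Fe0.26)2SiO4) = 157.092 g/mol, so wt% O = 63.996/157.092 × 100 = 40.74%.
44.33 − 40.74 = 3.59 pp.

3.59 percentage points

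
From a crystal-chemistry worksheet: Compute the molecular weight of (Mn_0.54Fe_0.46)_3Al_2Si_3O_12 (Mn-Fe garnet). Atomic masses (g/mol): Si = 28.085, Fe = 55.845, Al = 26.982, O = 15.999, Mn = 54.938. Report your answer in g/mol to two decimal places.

M = 1.62*54.938 + 1.38*55.845 + 2*26.982 + 3*28.085 + 12*15.999

496.27 g/mol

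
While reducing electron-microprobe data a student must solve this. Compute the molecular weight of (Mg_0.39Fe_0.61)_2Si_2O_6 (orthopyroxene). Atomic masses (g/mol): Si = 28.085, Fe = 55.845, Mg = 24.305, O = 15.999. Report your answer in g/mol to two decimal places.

239.25 g/mol

M = 0.78·24.305 + 1.22·55.845 + 2·28.085 + 6·15.999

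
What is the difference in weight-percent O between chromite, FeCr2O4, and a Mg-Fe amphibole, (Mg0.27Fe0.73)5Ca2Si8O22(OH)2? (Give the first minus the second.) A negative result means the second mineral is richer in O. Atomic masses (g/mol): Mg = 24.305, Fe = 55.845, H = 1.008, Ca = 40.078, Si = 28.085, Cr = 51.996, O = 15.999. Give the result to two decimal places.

M(FeCr2O4) = 223.833 g/mol, so wt% O = 63.996/223.833 × 100 = 28.59%.
M((Mg0.27Fe0.73)5Ca2Si8O22(OH)2) = 927.474 g/mol, so wt% O = 383.976/927.474 × 100 = 41.40%.
28.59 − 41.40 = -12.81 pp.

-12.81 percentage points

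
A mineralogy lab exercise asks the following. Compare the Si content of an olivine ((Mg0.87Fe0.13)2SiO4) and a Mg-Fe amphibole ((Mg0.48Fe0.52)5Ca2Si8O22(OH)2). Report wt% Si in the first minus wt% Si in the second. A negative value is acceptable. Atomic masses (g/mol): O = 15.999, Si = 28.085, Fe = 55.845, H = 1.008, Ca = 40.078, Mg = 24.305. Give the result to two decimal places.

First mineral: 28.085 g Si in 148.891 g formula = 18.86 wt% Si.
Second mineral: 224.680 g Si in 894.357 g formula = 25.12 wt% Si.
18.86% − 25.12% gives a difference of -6.26 percentage points.

-6.26 percentage points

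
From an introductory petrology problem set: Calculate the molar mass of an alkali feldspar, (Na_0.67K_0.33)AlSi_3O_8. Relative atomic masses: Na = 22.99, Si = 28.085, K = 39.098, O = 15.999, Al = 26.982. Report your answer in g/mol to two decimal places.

267.53 g/mol

M = 0.67×22.99 + 0.33×39.098 + 1×26.982 + 3×28.085 + 8×15.999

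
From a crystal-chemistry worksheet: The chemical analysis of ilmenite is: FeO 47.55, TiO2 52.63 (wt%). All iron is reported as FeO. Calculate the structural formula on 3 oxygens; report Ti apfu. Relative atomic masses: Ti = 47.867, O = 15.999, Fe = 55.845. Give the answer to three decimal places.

0.999 Ti apfu

FeO: 47.55/71.844 = 0.66185 mol → 0.66185 mol Fe, 0.66185 mol O.
TiO2: 52.63/79.865 = 0.65899 mol → 0.65899 mol Ti, 1.31798 mol O.
Total oxygen = 1.97983 mol. Normalization factor = 3/1.97983 = 1.51528.
Ti per 3 O = 0.65899 × 1.51528 = 0.999.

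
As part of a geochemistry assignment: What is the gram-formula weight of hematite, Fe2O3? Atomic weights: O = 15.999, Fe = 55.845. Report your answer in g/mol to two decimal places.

159.69 g/mol

The formula mass is the sum 2×55.845 + 3×15.999.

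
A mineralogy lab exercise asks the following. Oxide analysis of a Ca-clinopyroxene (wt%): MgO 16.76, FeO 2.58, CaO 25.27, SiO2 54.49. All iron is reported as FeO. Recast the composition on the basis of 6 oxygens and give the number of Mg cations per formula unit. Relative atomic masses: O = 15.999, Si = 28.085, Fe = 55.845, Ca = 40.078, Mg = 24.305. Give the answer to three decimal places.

16.76 wt% MgO ÷ 40.304 g/mol = 0.41584 mol, giving 0.41584 Mg and 0.41584 O.
2.58 wt% FeO ÷ 71.844 g/mol = 0.03591 mol, giving 0.03591 Fe and 0.03591 O.
25.27 wt% CaO ÷ 56.077 g/mol = 0.45063 mol, giving 0.45063 Ca and 0.45063 O.
54.49 wt% SiO2 ÷ 60.083 g/mol = 0.90691 mol, giving 0.90691 Si and 1.81382 O.
Oxygen sums to 2.71620; scaling by 6/2.71620 = 2.20897 puts the formula on 6 O.
Mg: 0.41584 × 2.20897 = 0.919 atoms per formula unit.

0.919 Mg apfu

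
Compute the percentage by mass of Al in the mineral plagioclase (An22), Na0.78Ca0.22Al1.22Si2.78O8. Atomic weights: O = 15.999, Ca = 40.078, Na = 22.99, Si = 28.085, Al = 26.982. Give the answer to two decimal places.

Molar mass of Na0.78Ca0.22Al1.22Si2.78O8: 0.78*22.99 + 0.22*40.078 + 1.22*26.982 + 2.78*28.085 + 8*15.999 = 265.736 g/mol.
Mass of Al per formula unit: 1.22 × 26.982 = 32.918 g.
Weight fraction Al = 32.918 / 265.736 = 0.1239.

12.39 weight percent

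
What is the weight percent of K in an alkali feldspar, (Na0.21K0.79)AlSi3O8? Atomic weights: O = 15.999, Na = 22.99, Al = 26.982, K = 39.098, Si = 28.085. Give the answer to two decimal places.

11.23 mass %

Formula mass = 0.21*22.99 + 0.79*39.098 + 1*26.982 + 3*28.085 + 8*15.999 = 274.944 g/mol, of which 30.887 g is K.
So K makes up 30.887/274.944 = 0.1123 of the mass, i.e. 11.23%.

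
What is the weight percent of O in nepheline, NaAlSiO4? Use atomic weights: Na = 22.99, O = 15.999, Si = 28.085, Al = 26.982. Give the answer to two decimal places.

45.05 weight percent

Formula mass = 1×22.99 + 1×26.982 + 1×28.085 + 4×15.999 = 142.053 g/mol, of which 63.996 g is O.
So O makes up 63.996/142.053 = 0.4505 of the mass, i.e. 45.05%.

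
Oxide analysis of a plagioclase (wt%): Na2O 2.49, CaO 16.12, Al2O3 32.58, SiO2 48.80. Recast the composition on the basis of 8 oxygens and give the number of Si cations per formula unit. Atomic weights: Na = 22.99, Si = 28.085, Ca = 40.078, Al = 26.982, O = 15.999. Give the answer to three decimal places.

2.232 Si apfu

Na2O: 2.49/61.979 = 0.04017 mol → 0.08034 mol Na, 0.04017 mol O.
CaO: 16.12/56.077 = 0.28746 mol → 0.28746 mol Ca, 0.28746 mol O.
Al2O3: 32.58/101.961 = 0.31953 mol → 0.63906 mol Al, 0.95859 mol O.
SiO2: 48.80/60.083 = 0.81221 mol → 0.81221 mol Si, 1.62442 mol O.
Total oxygen = 2.91064 mol. Normalization factor = 8/2.91064 = 2.74854.
Si per 8 O = 0.81221 × 2.74854 = 2.232.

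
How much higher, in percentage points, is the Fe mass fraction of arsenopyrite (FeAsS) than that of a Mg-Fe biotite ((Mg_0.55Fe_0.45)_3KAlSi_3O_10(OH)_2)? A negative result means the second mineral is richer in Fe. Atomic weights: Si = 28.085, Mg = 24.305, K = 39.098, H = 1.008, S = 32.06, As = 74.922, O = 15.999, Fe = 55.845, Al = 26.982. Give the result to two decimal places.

17.90 percentage points

First mineral: 55.845 g Fe in 162.827 g formula = 34.30 wt% Fe.
Second mineral: 75.391 g Fe in 459.833 g formula = 16.40 wt% Fe.
34.30% − 16.40% gives a difference of 17.90 percentage points.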